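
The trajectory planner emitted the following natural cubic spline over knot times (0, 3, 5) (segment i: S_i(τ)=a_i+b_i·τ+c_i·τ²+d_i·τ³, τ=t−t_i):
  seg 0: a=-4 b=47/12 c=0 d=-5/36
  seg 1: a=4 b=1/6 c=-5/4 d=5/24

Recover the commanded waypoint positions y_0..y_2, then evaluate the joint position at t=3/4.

y_0=-4 y_1=4 y_2=1
S(3/4) = -287/256

y_0 = S_0(0) = a_0 = -4
y_1 = S_1(0) = a_1 = 4
y_2 = S_1(2) = 1
t_q=3/4 is in segment 0 (τ=3/4); S_0(τ)=-287/256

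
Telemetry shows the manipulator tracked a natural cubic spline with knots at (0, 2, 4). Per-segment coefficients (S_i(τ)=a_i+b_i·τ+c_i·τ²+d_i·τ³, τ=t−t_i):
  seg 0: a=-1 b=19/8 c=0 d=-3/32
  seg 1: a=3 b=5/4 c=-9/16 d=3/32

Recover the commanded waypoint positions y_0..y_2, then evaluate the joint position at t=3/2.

y_0 = S_0(0) = a_0 = -1
y_1 = S_1(0) = a_1 = 3
y_2 = S_1(2) = 4
t_q=3/2 is in segment 0 (τ=3/2); S_0(τ)=575/256

y_0=-1 y_1=3 y_2=4
S(3/2) = 575/256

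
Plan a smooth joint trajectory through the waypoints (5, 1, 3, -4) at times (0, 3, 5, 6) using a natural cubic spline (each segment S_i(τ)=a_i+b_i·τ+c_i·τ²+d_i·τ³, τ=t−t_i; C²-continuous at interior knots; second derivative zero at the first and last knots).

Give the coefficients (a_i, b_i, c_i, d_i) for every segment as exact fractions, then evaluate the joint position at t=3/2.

  seg 0: a=5 b=-247/84 c=0 d=5/28
  seg 1: a=1 b=79/42 c=45/28 d=-43/42
  seg 2: a=3 b=-167/42 c=-127/28 d=127/84
S(3/2) = 267/224

Δ: Δ0=-4/3, Δ1=1, Δ2=-7
row 1: diag=10, rhs=14; c'=1/5, d'=7/5
row 2: denom=6−2·1/5=28/5; d'=(-48−2·7/5)/(28/5)=-127/14
back: M2=-127/14
back: M1=7/5−1/5·-127/14=45/14
M: M0=0, M1=45/14, M2=-127/14, M3=0
seg 0: a=5, c=M0/2=0, d=(M1−M0)/(6·3)=5/28, b=Δ0−h0·(2M0+M1)/6=-247/84
seg 1: a=1, c=M1/2=45/28, d=(M2−M1)/(6·2)=-43/42, b=Δ1−h1·(2M1+M2)/6=79/42
seg 2: a=3, c=M2/2=-127/28, d=(M3−M2)/(6·1)=127/84, b=Δ2−h2·(2M2+M3)/6=-167/42
t_q=3/2 → seg 0, τ=3/2; S=5+-247/84·τ+0·τ²+5/28·τ³=267/224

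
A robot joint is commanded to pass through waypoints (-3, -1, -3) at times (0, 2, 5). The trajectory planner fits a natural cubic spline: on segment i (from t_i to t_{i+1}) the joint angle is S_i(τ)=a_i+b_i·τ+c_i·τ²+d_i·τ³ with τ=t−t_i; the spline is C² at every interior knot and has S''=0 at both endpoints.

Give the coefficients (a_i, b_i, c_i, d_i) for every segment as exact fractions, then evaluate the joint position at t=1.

  seg 0: a=-3 b=4/3 c=0 d=-1/12
  seg 1: a=-1 b=1/3 c=-1/2 d=1/18
S(1) = -7/4

Δ: Δ0=1, Δ1=-2/3
row 1: diag=10, rhs=-10; c'=3/10, d'=-1
back: M1=-1
M: M0=0, M1=-1, M2=0
seg 0: a=-3, c=M0/2=0, d=(M1−M0)/(6·2)=-1/12, b=Δ0−h0·(2M0+M1)/6=4/3
seg 1: a=-1, c=M1/2=-1/2, d=(M2−M1)/(6·3)=1/18, b=Δ1−h1·(2M1+M2)/6=1/3
t_q=1 → seg 0, τ=1; S=-3+4/3·τ+0·τ²+-1/12·τ³=-7/4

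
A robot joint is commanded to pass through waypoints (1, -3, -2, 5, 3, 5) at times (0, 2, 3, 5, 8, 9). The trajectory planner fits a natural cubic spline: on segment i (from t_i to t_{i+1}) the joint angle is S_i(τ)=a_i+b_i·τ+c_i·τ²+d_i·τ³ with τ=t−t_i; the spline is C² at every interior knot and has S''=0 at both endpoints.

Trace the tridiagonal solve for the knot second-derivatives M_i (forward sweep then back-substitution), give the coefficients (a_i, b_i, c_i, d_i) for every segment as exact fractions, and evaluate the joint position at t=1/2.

  seg 0: a=1 b=-19289/6879 c=0 d=5531/27516
  seg 1: a=-3 b=-2696/6879 c=5531/4586 d=2557/13758
  seg 2: a=-2 b=35465/13758 c=4044/2293 d=-4480/6879
  seg 3: a=5 b=25001/13758 c=-4916/2293 d=6035/13758
  seg 4: a=3 b=5485/6879 c=8273/4586 d=-8273/13758
S(1/2) = -27655/73376

Δ: Δ0=-2, Δ1=1, Δ2=7/2, Δ3=-2/3, Δ4=2
row 1: diag=6, rhs=18; c'=1/6, d'=3
row 2: denom=6−1·1/6=35/6; d'=(15−1·3)/(35/6)=72/35
row 3: denom=10−2·12/35=326/35; d'=(-25−2·72/35)/(326/35)=-1019/326
row 4: denom=8−3·105/326=2293/326; d'=(16−3·-1019/326)/(2293/326)=8273/2293
back: M4=8273/2293
back: M3=-1019/326−105/326·8273/2293=-9832/2293
back: M2=72/35−12/35·-9832/2293=8088/2293
back: M1=3−1/6·8088/2293=5531/2293
M: M0=0, M1=5531/2293, M2=8088/2293, M3=-9832/2293, M4=8273/2293, M5=0
seg 0: a=1, c=M0/2=0, d=(M1−M0)/(6·2)=5531/27516, b=Δ0−h0·(2M0+M1)/6=-19289/6879
seg 1: a=-3, c=M1/2=5531/4586, d=(M2−M1)/(6·1)=2557/13758, b=Δ1−h1·(2M1+M2)/6=-2696/6879
seg 2: a=-2, c=M2/2=4044/2293, d=(M3−M2)/(6·2)=-4480/6879, b=Δ2−h2·(2M2+M3)/6=35465/13758
seg 3: a=5, c=M3/2=-4916/2293, d=(M4−M3)/(6·3)=6035/13758, b=Δ3−h3·(2M3+M4)/6=25001/13758
seg 4: a=3, c=M4/2=8273/4586, d=(M5−M4)/(6·1)=-8273/13758, b=Δ4−h4·(2M4+M5)/6=5485/6879
t_q=1/2 → seg 0, τ=1/2; S=1+-19289/6879·τ+0·τ²+5531/27516·τ³=-27655/73376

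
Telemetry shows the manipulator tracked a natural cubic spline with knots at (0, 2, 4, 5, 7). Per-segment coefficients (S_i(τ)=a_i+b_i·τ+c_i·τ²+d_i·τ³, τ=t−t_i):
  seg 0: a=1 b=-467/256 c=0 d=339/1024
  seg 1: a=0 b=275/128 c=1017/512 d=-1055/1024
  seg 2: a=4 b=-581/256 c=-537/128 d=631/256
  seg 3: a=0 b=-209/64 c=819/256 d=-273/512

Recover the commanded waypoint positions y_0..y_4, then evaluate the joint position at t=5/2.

y_0=1 y_1=0 y_2=4 y_3=0 y_4=2
S(5/2) = 11813/8192

y_0 = S_0(0) = a_0 = 1
y_1 = S_1(0) = a_1 = 0
y_2 = S_2(0) = a_2 = 4
y_3 = S_3(0) = a_3 = 0
y_4 = S_3(2) = 2
t_q=5/2 is in segment 1 (τ=1/2); S_1(τ)=11813/8192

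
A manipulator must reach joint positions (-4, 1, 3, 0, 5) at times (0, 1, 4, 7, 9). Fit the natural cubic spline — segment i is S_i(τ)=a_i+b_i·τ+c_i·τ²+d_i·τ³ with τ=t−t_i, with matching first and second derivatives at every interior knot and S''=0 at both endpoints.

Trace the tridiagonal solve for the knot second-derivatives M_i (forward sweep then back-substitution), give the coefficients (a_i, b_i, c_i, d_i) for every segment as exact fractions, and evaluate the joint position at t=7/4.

Δ: Δ0=5, Δ1=2/3, Δ2=-1, Δ3=5/2
row 1: diag=8, rhs=-26; c'=3/8, d'=-13/4
row 2: denom=12−3·3/8=87/8; d'=(-10−3·-13/4)/(87/8)=-2/87
row 3: denom=10−3·8/29=266/29; d'=(21−3·-2/87)/(266/29)=611/266
back: M3=611/266
back: M2=-2/87−8/29·611/266=-262/399
back: M1=-13/4−3/8·-262/399=-799/266
M: M0=0, M1=-799/266, M2=-262/399, M3=611/266, M4=0
seg 0: a=-4, c=M0/2=0, d=(M1−M0)/(6·1)=-799/1596, b=Δ0−h0·(2M0+M1)/6=8779/1596
seg 1: a=1, c=M1/2=-799/532, d=(M2−M1)/(6·3)=1873/14364, b=Δ1−h1·(2M1+M2)/6=3191/798
seg 2: a=3, c=M2/2=-131/399, d=(M3−M2)/(6·3)=2357/14364, b=Δ2−h2·(2M2+M3)/6=-2381/1596
seg 3: a=0, c=M3/2=611/532, d=(M4−M3)/(6·2)=-611/3192, b=Δ3−h3·(2M3+M4)/6=773/798
t_q=7/4 → seg 1, τ=3/4; S=1+3191/798·τ+-799/532·τ²+1873/14364·τ³=5751/1792

  seg 0: a=-4 b=8779/1596 c=0 d=-799/1596
  seg 1: a=1 b=3191/798 c=-799/532 d=1873/14364
  seg 2: a=3 b=-2381/1596 c=-131/399 d=2357/14364
  seg 3: a=0 b=773/798 c=611/532 d=-611/3192
S(7/4) = 5751/1792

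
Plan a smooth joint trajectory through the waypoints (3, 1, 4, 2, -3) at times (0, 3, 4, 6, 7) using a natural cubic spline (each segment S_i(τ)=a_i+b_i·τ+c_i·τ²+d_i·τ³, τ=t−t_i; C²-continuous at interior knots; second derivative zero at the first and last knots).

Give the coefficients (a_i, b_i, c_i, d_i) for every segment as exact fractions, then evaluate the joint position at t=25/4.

Δ: Δ0=-2/3, Δ1=3, Δ2=-1, Δ3=-5
row 1: diag=8, rhs=22; c'=1/8, d'=11/4
row 2: denom=6−1·1/8=47/8; d'=(-24−1·11/4)/(47/8)=-214/47
row 3: denom=6−2·16/47=250/47; d'=(-24−2·-214/47)/(250/47)=-14/5
back: M3=-14/5
back: M2=-214/47−16/47·-14/5=-18/5
back: M1=11/4−1/8·-18/5=16/5
M: M0=0, M1=16/5, M2=-18/5, M3=-14/5, M4=0
seg 0: a=3, c=M0/2=0, d=(M1−M0)/(6·3)=8/45, b=Δ0−h0·(2M0+M1)/6=-34/15
seg 1: a=1, c=M1/2=8/5, d=(M2−M1)/(6·1)=-17/15, b=Δ1−h1·(2M1+M2)/6=38/15
seg 2: a=4, c=M2/2=-9/5, d=(M3−M2)/(6·2)=1/15, b=Δ2−h2·(2M2+M3)/6=7/3
seg 3: a=2, c=M3/2=-7/5, d=(M4−M3)/(6·1)=7/15, b=Δ3−h3·(2M3+M4)/6=-61/15
t_q=25/4 → seg 3, τ=1/4; S=2+-61/15·τ+-7/5·τ²+7/15·τ³=289/320

  seg 0: a=3 b=-34/15 c=0 d=8/45
  seg 1: a=1 b=38/15 c=8/5 d=-17/15
  seg 2: a=4 b=7/3 c=-9/5 d=1/15
  seg 3: a=2 b=-61/15 c=-7/5 d=7/15
S(25/4) = 289/320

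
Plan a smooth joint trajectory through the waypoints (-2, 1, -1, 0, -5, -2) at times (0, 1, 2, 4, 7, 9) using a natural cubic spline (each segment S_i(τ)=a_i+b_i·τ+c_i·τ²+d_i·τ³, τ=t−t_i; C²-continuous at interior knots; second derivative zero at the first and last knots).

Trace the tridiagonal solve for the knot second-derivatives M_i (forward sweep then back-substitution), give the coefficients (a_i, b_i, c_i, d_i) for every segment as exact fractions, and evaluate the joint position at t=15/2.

Δ: Δ0=3, Δ1=-2, Δ2=1/2, Δ3=-5/3, Δ4=3/2
row 1: diag=4, rhs=-30; c'=1/4, d'=-15/2
row 2: denom=6−1·1/4=23/4; d'=(15−1·-15/2)/(23/4)=90/23
row 3: denom=10−2·8/23=214/23; d'=(-13−2·90/23)/(214/23)=-479/214
row 4: denom=10−3·69/214=1933/214; d'=(19−3·-479/214)/(1933/214)=5503/1933
back: M4=5503/1933
back: M3=-479/214−69/214·5503/1933=-6101/1933
back: M2=90/23−8/23·-6101/1933=9686/1933
back: M1=-15/2−1/4·9686/1933=-16919/1933
M: M0=0, M1=-16919/1933, M2=9686/1933, M3=-6101/1933, M4=5503/1933, M5=0
seg 0: a=-2, c=M0/2=0, d=(M1−M0)/(6·1)=-16919/11598, b=Δ0−h0·(2M0+M1)/6=51713/11598
seg 1: a=1, c=M1/2=-16919/3866, d=(M2−M1)/(6·1)=26605/11598, b=Δ1−h1·(2M1+M2)/6=478/5799
seg 2: a=-1, c=M2/2=4843/1933, d=(M3−M2)/(6·2)=-15787/23196, b=Δ2−h2·(2M2+M3)/6=-20743/11598
seg 3: a=0, c=M3/2=-6101/3866, d=(M4−M3)/(6·3)=1934/5799, b=Δ3−h3·(2M3+M4)/6=767/11598
seg 4: a=-5, c=M4/2=5503/3866, d=(M5−M4)/(6·2)=-5503/23196, b=Δ4−h4·(2M4+M5)/6=-4615/11598
t_q=15/2 → seg 4, τ=1/2; S=-5+-4615/11598·τ+5503/3866·τ²+-5503/23196·τ³=-301409/61856

  seg 0: a=-2 b=51713/11598 c=0 d=-16919/11598
  seg 1: a=1 b=478/5799 c=-16919/3866 d=26605/11598
  seg 2: a=-1 b=-20743/11598 c=4843/1933 d=-15787/23196
  seg 3: a=0 b=767/11598 c=-6101/3866 d=1934/5799
  seg 4: a=-5 b=-4615/11598 c=5503/3866 d=-5503/23196
S(15/2) = -301409/61856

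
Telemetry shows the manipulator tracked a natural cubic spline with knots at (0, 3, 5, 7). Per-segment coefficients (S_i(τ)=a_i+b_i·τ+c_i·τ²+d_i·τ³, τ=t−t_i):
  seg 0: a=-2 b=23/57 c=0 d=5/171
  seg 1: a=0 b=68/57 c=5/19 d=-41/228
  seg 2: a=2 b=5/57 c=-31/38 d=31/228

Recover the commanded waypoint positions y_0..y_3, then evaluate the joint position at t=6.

y_0 = S_0(0) = a_0 = -2
y_1 = S_1(0) = a_1 = 0
y_2 = S_2(0) = a_2 = 2
y_3 = S_2(2) = 0
t_q=6 is in segment 2 (τ=1); S_2(τ)=107/76

y_0=-2 y_1=0 y_2=2 y_3=0
S(6) = 107/76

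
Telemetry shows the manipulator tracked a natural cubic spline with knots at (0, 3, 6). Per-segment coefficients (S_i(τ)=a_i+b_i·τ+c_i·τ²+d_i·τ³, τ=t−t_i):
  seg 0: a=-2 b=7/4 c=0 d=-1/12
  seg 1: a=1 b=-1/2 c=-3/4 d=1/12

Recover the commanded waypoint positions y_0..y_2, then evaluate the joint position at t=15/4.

y_0=-2 y_1=1 y_2=-5
S(15/4) = 61/256

y_0 = S_0(0) = a_0 = -2
y_1 = S_1(0) = a_1 = 1
y_2 = S_1(3) = -5
t_q=15/4 is in segment 1 (τ=3/4); S_1(τ)=61/256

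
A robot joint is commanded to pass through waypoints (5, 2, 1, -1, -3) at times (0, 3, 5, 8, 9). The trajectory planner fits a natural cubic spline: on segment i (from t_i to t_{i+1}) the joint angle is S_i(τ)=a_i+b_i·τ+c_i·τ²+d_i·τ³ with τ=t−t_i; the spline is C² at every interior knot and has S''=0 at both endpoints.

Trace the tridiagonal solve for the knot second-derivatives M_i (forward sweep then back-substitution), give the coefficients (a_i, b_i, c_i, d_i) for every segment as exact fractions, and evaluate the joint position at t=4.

  seg 0: a=5 b=-1537/1356 c=0 d=181/12204
  seg 1: a=2 b=-497/678 c=181/1356 d=-23/2712
  seg 2: a=1 b=-34/113 c=28/339 d=-208/3051
  seg 3: a=-1 b=-186/113 c=-60/113 d=20/113
S(4) = 3775/2712

Δ: Δ0=-1, Δ1=-1/2, Δ2=-2/3, Δ3=-2
row 1: diag=10, rhs=3; c'=1/5, d'=3/10
row 2: denom=10−2·1/5=48/5; d'=(-1−2·3/10)/(48/5)=-1/6
row 3: denom=8−3·5/16=113/16; d'=(-8−3·-1/6)/(113/16)=-120/113
back: M3=-120/113
back: M2=-1/6−5/16·-120/113=56/339
back: M1=3/10−1/5·56/339=181/678
M: M0=0, M1=181/678, M2=56/339, M3=-120/113, M4=0
seg 0: a=5, c=M0/2=0, d=(M1−M0)/(6·3)=181/12204, b=Δ0−h0·(2M0+M1)/6=-1537/1356
seg 1: a=2, c=M1/2=181/1356, d=(M2−M1)/(6·2)=-23/2712, b=Δ1−h1·(2M1+M2)/6=-497/678
seg 2: a=1, c=M2/2=28/339, d=(M3−M2)/(6·3)=-208/3051, b=Δ2−h2·(2M2+M3)/6=-34/113
seg 3: a=-1, c=M3/2=-60/113, d=(M4−M3)/(6·1)=20/113, b=Δ3−h3·(2M3+M4)/6=-186/113
t_q=4 → seg 1, τ=1; S=2+-497/678·τ+181/1356·τ²+-23/2712·τ³=3775/2712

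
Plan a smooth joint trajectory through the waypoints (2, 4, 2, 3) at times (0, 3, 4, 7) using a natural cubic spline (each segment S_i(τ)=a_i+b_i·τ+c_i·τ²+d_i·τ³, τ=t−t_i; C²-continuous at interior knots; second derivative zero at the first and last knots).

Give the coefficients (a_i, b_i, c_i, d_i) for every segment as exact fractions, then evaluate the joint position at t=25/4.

Δ: Δ0=2/3, Δ1=-2, Δ2=1/3
row 1: diag=8, rhs=-16; c'=1/8, d'=-2
row 2: denom=8−1·1/8=63/8; d'=(14−1·-2)/(63/8)=128/63
back: M2=128/63
back: M1=-2−1/8·128/63=-142/63
M: M0=0, M1=-142/63, M2=128/63, M3=0
seg 0: a=2, c=M0/2=0, d=(M1−M0)/(6·3)=-71/567, b=Δ0−h0·(2M0+M1)/6=113/63
seg 1: a=4, c=M1/2=-71/63, d=(M2−M1)/(6·1)=5/7, b=Δ1−h1·(2M1+M2)/6=-100/63
seg 2: a=2, c=M2/2=64/63, d=(M3−M2)/(6·3)=-64/567, b=Δ2−h2·(2M2+M3)/6=-107/63
t_q=25/4 → seg 2, τ=9/4; S=2+-107/63·τ+64/63·τ²+-64/567·τ³=57/28

  seg 0: a=2 b=113/63 c=0 d=-71/567
  seg 1: a=4 b=-100/63 c=-71/63 d=5/7
  seg 2: a=2 b=-107/63 c=64/63 d=-64/567
S(25/4) = 57/28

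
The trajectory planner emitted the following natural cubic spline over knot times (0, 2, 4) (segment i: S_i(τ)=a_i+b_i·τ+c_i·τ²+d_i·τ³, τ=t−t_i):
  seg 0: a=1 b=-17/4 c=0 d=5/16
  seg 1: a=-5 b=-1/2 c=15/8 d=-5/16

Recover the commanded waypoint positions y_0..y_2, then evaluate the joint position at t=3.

y_0 = S_0(0) = a_0 = 1
y_1 = S_1(0) = a_1 = -5
y_2 = S_1(2) = -1
t_q=3 is in segment 1 (τ=1); S_1(τ)=-63/16

y_0=1 y_1=-5 y_2=-1
S(3) = -63/16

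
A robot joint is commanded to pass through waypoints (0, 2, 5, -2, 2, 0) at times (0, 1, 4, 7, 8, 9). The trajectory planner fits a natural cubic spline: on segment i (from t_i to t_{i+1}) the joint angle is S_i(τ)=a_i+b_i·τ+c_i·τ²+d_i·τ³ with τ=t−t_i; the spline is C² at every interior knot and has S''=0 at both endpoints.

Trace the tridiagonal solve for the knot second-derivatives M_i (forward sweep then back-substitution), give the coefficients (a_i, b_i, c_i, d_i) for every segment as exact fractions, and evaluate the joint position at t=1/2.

Δ: Δ0=2, Δ1=1, Δ2=-7/3, Δ3=4, Δ4=-2
row 1: diag=8, rhs=-6; c'=3/8, d'=-3/4
row 2: denom=12−3·3/8=87/8; d'=(-20−3·-3/4)/(87/8)=-142/87
row 3: denom=8−3·8/29=208/29; d'=(38−3·-142/87)/(208/29)=311/52
row 4: denom=4−1·29/208=803/208; d'=(-36−1·311/52)/(803/208)=-8732/803
back: M4=-8732/803
back: M3=311/52−29/208·-8732/803=6020/803
back: M2=-142/87−8/29·6020/803=-8914/2409
back: M1=-3/4−3/8·-8914/2409=512/803
M: M0=0, M1=512/803, M2=-8914/2409, M3=6020/803, M4=-8732/803, M5=0
seg 0: a=0, c=M0/2=0, d=(M1−M0)/(6·1)=256/2409, b=Δ0−h0·(2M0+M1)/6=4562/2409
seg 1: a=2, c=M1/2=256/803, d=(M2−M1)/(6·3)=-475/1971, b=Δ1−h1·(2M1+M2)/6=5330/2409
seg 2: a=5, c=M2/2=-4457/2409, d=(M3−M2)/(6·3)=13487/21681, b=Δ2−h2·(2M2+M3)/6=-5737/2409
seg 3: a=-2, c=M3/2=3010/803, d=(M4−M3)/(6·1)=-7376/2409, b=Δ3−h3·(2M3+M4)/6=7982/2409
seg 4: a=2, c=M4/2=-4366/803, d=(M5−M4)/(6·1)=4366/2409, b=Δ4−h4·(2M4+M5)/6=3914/2409
t_q=1/2 → seg 0, τ=1/2; S=0+4562/2409·τ+0·τ²+256/2409·τ³=771/803

  seg 0: a=0 b=4562/2409 c=0 d=256/2409
  seg 1: a=2 b=5330/2409 c=256/803 d=-475/1971
  seg 2: a=5 b=-5737/2409 c=-4457/2409 d=13487/21681
  seg 3: a=-2 b=7982/2409 c=3010/803 d=-7376/2409
  seg 4: a=2 b=3914/2409 c=-4366/803 d=4366/2409
S(1/2) = 771/803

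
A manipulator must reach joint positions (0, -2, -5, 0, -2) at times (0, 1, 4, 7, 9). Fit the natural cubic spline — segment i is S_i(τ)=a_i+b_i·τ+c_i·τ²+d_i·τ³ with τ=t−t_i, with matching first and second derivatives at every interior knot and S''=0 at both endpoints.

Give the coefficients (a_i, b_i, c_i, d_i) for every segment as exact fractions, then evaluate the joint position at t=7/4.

  seg 0: a=0 b=-229/114 c=0 d=1/114
  seg 1: a=-2 b=-113/57 c=1/38 d=103/1026
  seg 2: a=-5 b=101/114 c=53/57 d=-229/1026
  seg 3: a=0 b=25/57 c=-41/38 d=41/228
S(7/4) = -439/128

Δ: Δ0=-2, Δ1=-1, Δ2=5/3, Δ3=-1
row 1: diag=8, rhs=6; c'=3/8, d'=3/4
row 2: denom=12−3·3/8=87/8; d'=(16−3·3/4)/(87/8)=110/87
row 3: denom=10−3·8/29=266/29; d'=(-16−3·110/87)/(266/29)=-41/19
back: M3=-41/19
back: M2=110/87−8/29·-41/19=106/57
back: M1=3/4−3/8·106/57=1/19
M: M0=0, M1=1/19, M2=106/57, M3=-41/19, M4=0
seg 0: a=0, c=M0/2=0, d=(M1−M0)/(6·1)=1/114, b=Δ0−h0·(2M0+M1)/6=-229/114
seg 1: a=-2, c=M1/2=1/38, d=(M2−M1)/(6·3)=103/1026, b=Δ1−h1·(2M1+M2)/6=-113/57
seg 2: a=-5, c=M2/2=53/57, d=(M3−M2)/(6·3)=-229/1026, b=Δ2−h2·(2M2+M3)/6=101/114
seg 3: a=0, c=M3/2=-41/38, d=(M4−M3)/(6·2)=41/228, b=Δ3−h3·(2M3+M4)/6=25/57
t_q=7/4 → seg 1, τ=3/4; S=-2+-113/57·τ+1/38·τ²+103/1026·τ³=-439/128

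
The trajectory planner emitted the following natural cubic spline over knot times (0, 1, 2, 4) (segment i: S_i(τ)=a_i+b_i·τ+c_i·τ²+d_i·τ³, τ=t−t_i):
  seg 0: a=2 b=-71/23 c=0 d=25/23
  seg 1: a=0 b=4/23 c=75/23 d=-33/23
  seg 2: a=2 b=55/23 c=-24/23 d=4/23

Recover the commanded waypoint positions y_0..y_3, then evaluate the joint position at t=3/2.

y_0 = S_0(0) = a_0 = 2
y_1 = S_1(0) = a_1 = 0
y_2 = S_2(0) = a_2 = 2
y_3 = S_2(2) = 4
t_q=3/2 is in segment 1 (τ=1/2); S_1(τ)=133/184

y_0=2 y_1=0 y_2=2 y_3=4
S(3/2) = 133/184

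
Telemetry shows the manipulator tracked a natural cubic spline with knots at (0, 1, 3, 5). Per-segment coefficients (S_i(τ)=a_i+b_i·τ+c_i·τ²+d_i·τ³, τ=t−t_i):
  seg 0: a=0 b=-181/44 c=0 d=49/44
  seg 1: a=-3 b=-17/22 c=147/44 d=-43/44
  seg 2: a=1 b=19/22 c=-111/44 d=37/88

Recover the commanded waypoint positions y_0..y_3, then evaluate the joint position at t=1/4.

y_0 = S_0(0) = a_0 = 0
y_1 = S_1(0) = a_1 = -3
y_2 = S_2(0) = a_2 = 1
y_3 = S_2(2) = -4
t_q=1/4 is in segment 0 (τ=1/4); S_0(τ)=-2847/2816

y_0=0 y_1=-3 y_2=1 y_3=-4
S(1/4) = -2847/2816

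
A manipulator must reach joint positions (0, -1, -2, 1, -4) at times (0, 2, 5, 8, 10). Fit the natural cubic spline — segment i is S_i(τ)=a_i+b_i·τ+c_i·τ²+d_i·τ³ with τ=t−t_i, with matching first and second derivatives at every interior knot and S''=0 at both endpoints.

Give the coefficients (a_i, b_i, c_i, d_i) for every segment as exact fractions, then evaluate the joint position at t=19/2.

  seg 0: a=0 b=-101/255 c=0 d=-53/2040
  seg 1: a=-1 b=-361/510 c=-53/340 d=859/9180
  seg 2: a=-2 b=53/60 c=35/51 d=-1981/9180
  seg 3: a=1 b=-421/510 c=-427/340 d=427/2040
S(19/2) = -2565/1088

Δ: Δ0=-1/2, Δ1=-1/3, Δ2=1, Δ3=-5/2
row 1: diag=10, rhs=1; c'=3/10, d'=1/10
row 2: denom=12−3·3/10=111/10; d'=(8−3·1/10)/(111/10)=77/111
row 3: denom=10−3·10/37=340/37; d'=(-21−3·77/111)/(340/37)=-427/170
back: M3=-427/170
back: M2=77/111−10/37·-427/170=70/51
back: M1=1/10−3/10·70/51=-53/170
M: M0=0, M1=-53/170, M2=70/51, M3=-427/170, M4=0
seg 0: a=0, c=M0/2=0, d=(M1−M0)/(6·2)=-53/2040, b=Δ0−h0·(2M0+M1)/6=-101/255
seg 1: a=-1, c=M1/2=-53/340, d=(M2−M1)/(6·3)=859/9180, b=Δ1−h1·(2M1+M2)/6=-361/510
seg 2: a=-2, c=M2/2=35/51, d=(M3−M2)/(6·3)=-1981/9180, b=Δ2−h2·(2M2+M3)/6=53/60
seg 3: a=1, c=M3/2=-427/340, d=(M4−M3)/(6·2)=427/2040, b=Δ3−h3·(2M3+M4)/6=-421/510
t_q=19/2 → seg 3, τ=3/2; S=1+-421/510·τ+-427/340·τ²+427/2040·τ³=-2565/1088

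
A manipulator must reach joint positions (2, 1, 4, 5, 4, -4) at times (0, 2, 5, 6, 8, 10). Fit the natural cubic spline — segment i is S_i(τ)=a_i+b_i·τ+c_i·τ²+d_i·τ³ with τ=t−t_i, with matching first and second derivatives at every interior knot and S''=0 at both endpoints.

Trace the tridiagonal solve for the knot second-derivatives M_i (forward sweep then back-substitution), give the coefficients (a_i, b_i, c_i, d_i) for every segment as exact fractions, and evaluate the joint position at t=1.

Δ: Δ0=-1/2, Δ1=1, Δ2=1, Δ3=-1/2, Δ4=-4
row 1: diag=10, rhs=9; c'=3/10, d'=9/10
row 2: denom=8−3·3/10=71/10; d'=(0−3·9/10)/(71/10)=-27/71
row 3: denom=6−1·10/71=416/71; d'=(-9−1·-27/71)/(416/71)=-153/104
row 4: denom=8−2·71/208=761/104; d'=(-21−2·-153/104)/(761/104)=-1878/761
back: M4=-1878/761
back: M3=-153/104−71/208·-1878/761=-957/1522
back: M2=-27/71−10/71·-957/1522=-222/761
back: M1=9/10−3/10·-222/761=1503/1522
M: M0=0, M1=1503/1522, M2=-222/761, M3=-957/1522, M4=-1878/761, M5=0
seg 0: a=2, c=M0/2=0, d=(M1−M0)/(6·2)=501/6088, b=Δ0−h0·(2M0+M1)/6=-631/761
seg 1: a=1, c=M1/2=1503/3044, d=(M2−M1)/(6·3)=-649/9132, b=Δ1−h1·(2M1+M2)/6=241/1522
seg 2: a=4, c=M2/2=-111/761, d=(M3−M2)/(6·1)=-171/3044, b=Δ2−h2·(2M2+M3)/6=3659/3044
seg 3: a=5, c=M3/2=-957/3044, d=(M4−M3)/(6·2)=-933/6088, b=Δ3−h3·(2M3+M4)/6=1129/1522
seg 4: a=4, c=M4/2=-939/761, d=(M5−M4)/(6·2)=313/1522, b=Δ4−h4·(2M4+M5)/6=-1792/761
t_q=1 → seg 0, τ=1; S=2+-631/761·τ+0·τ²+501/6088·τ³=7629/6088

  seg 0: a=2 b=-631/761 c=0 d=501/6088
  seg 1: a=1 b=241/1522 c=1503/3044 d=-649/9132
  seg 2: a=4 b=3659/3044 c=-111/761 d=-171/3044
  seg 3: a=5 b=1129/1522 c=-957/3044 d=-933/6088
  seg 4: a=4 b=-1792/761 c=-939/761 d=313/1522
S(1) = 7629/6088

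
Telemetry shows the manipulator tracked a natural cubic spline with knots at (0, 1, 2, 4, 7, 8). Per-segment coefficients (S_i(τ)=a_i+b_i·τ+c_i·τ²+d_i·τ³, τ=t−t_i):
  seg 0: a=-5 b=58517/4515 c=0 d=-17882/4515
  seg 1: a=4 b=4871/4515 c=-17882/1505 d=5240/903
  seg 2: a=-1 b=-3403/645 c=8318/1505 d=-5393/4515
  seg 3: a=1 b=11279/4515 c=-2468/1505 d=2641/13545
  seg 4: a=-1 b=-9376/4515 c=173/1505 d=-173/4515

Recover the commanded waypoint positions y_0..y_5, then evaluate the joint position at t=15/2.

y_0 = S_0(0) = a_0 = -5
y_1 = S_1(0) = a_1 = 4
y_2 = S_2(0) = a_2 = -1
y_3 = S_3(0) = a_3 = 1
y_4 = S_4(0) = a_4 = -1
y_5 = S_4(1) = -3
t_q=15/2 is in segment 4 (τ=1/2); S_4(τ)=-24253/12040

y_0=-5 y_1=4 y_2=-1 y_3=1 y_4=-1 y_5=-3
S(15/2) = -24253/12040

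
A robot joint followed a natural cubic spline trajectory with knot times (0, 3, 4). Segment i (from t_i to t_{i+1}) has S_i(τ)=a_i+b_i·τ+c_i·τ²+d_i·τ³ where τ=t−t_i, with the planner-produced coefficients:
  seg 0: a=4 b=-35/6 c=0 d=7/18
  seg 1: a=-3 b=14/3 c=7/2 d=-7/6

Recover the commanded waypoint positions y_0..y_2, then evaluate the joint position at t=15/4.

y_0=4 y_1=-3 y_2=4
S(15/4) = 253/128

y_0 = S_0(0) = a_0 = 4
y_1 = S_1(0) = a_1 = -3
y_2 = S_1(1) = 4
t_q=15/4 is in segment 1 (τ=3/4); S_1(τ)=253/128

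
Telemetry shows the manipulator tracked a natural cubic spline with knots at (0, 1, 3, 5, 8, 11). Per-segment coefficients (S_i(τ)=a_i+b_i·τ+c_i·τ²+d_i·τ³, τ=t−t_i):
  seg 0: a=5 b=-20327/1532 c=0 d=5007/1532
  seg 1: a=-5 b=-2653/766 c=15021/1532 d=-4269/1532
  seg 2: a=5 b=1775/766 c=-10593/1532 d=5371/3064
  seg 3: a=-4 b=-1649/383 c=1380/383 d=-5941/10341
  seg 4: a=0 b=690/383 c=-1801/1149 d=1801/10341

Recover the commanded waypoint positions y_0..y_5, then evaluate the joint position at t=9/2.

y_0=5 y_1=-5 y_2=5 y_3=-4 y_4=0 y_5=-4
S(9/2) = -28571/24512

y_0 = S_0(0) = a_0 = 5
y_1 = S_1(0) = a_1 = -5
y_2 = S_2(0) = a_2 = 5
y_3 = S_3(0) = a_3 = -4
y_4 = S_4(0) = a_4 = 0
y_5 = S_4(3) = -4
t_q=9/2 is in segment 2 (τ=3/2); S_2(τ)=-28571/24512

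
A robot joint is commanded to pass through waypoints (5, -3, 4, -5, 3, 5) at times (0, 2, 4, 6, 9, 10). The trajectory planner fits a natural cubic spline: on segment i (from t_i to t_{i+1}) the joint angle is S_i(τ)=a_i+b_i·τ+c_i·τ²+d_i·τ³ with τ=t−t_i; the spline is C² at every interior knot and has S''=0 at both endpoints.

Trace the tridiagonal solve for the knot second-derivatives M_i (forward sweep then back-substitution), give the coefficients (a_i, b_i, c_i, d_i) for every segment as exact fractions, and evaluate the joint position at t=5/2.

Δ: Δ0=-4, Δ1=7/2, Δ2=-9/2, Δ3=8/3, Δ4=2
row 1: diag=8, rhs=45; c'=1/4, d'=45/8
row 2: denom=8−2·1/4=15/2; d'=(-48−2·45/8)/(15/2)=-79/10
row 3: denom=10−2·4/15=142/15; d'=(43−2·-79/10)/(142/15)=441/71
row 4: denom=8−3·45/142=1001/142; d'=(-4−3·441/71)/(1001/142)=-3214/1001
back: M4=-3214/1001
back: M3=441/71−45/142·-3214/1001=7236/1001
back: M2=-79/10−4/15·7236/1001=-19675/2002
back: M1=45/8−1/4·-19675/2002=8090/1001
M: M0=0, M1=8090/1001, M2=-19675/2002, M3=7236/1001, M4=-3214/1001, M5=0
seg 0: a=5, c=M0/2=0, d=(M1−M0)/(6·2)=4045/6006, b=Δ0−h0·(2M0+M1)/6=-20102/3003
seg 1: a=-3, c=M1/2=4045/1001, d=(M2−M1)/(6·2)=-35855/24024, b=Δ1−h1·(2M1+M2)/6=4168/3003
seg 2: a=4, c=M2/2=-19675/4004, d=(M3−M2)/(6·2)=34147/24024, b=Δ2−h2·(2M2+M3)/6=-307/858
seg 3: a=-5, c=M3/2=3618/1001, d=(M4−M3)/(6·3)=-475/819, b=Δ3−h3·(2M3+M4)/6=-683/231
seg 4: a=3, c=M4/2=-1607/1001, d=(M5−M4)/(6·1)=1607/3003, b=Δ4−h4·(2M4+M5)/6=9220/3003
t_q=5/2 → seg 1, τ=1/2; S=-3+4168/3003·τ+4045/1001·τ²+-35855/24024·τ³=-7305/4928

  seg 0: a=5 b=-20102/3003 c=0 d=4045/6006
  seg 1: a=-3 b=4168/3003 c=4045/1001 d=-35855/24024
  seg 2: a=4 b=-307/858 c=-19675/4004 d=34147/24024
  seg 3: a=-5 b=-683/231 c=3618/1001 d=-475/819
  seg 4: a=3 b=9220/3003 c=-1607/1001 d=1607/3003
S(5/2) = -7305/4928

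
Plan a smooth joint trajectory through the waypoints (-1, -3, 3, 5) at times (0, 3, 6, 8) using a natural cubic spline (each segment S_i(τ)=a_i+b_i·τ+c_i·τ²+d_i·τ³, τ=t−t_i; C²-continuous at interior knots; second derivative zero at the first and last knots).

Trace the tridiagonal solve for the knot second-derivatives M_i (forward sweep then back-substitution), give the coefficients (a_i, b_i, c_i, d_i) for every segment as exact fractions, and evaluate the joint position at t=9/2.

Δ: Δ0=-2/3, Δ1=2, Δ2=1
row 1: diag=12, rhs=16; c'=1/4, d'=4/3
row 2: denom=10−3·1/4=37/4; d'=(-6−3·4/3)/(37/4)=-40/37
back: M2=-40/37
back: M1=4/3−1/4·-40/37=178/111
M: M0=0, M1=178/111, M2=-40/37, M3=0
seg 0: a=-1, c=M0/2=0, d=(M1−M0)/(6·3)=89/999, b=Δ0−h0·(2M0+M1)/6=-163/111
seg 1: a=-3, c=M1/2=89/111, d=(M2−M1)/(6·3)=-149/999, b=Δ1−h1·(2M1+M2)/6=104/111
seg 2: a=3, c=M2/2=-20/37, d=(M3−M2)/(6·2)=10/111, b=Δ2−h2·(2M2+M3)/6=191/111
t_q=9/2 → seg 1, τ=3/2; S=-3+104/111·τ+89/111·τ²+-149/999·τ³=-87/296

  seg 0: a=-1 b=-163/111 c=0 d=89/999
  seg 1: a=-3 b=104/111 c=89/111 d=-149/999
  seg 2: a=3 b=191/111 c=-20/37 d=10/111
S(9/2) = -87/296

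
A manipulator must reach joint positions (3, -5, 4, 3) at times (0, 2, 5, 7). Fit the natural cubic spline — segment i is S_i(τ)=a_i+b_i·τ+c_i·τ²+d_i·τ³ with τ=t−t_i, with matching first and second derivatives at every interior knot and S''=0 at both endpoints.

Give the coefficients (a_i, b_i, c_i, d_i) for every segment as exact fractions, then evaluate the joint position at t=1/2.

Δ: Δ0=-4, Δ1=3, Δ2=-1/2
row 1: diag=10, rhs=42; c'=3/10, d'=21/5
row 2: denom=10−3·3/10=91/10; d'=(-21−3·21/5)/(91/10)=-48/13
back: M2=-48/13
back: M1=21/5−3/10·-48/13=69/13
M: M0=0, M1=69/13, M2=-48/13, M3=0
seg 0: a=3, c=M0/2=0, d=(M1−M0)/(6·2)=23/52, b=Δ0−h0·(2M0+M1)/6=-75/13
seg 1: a=-5, c=M1/2=69/26, d=(M2−M1)/(6·3)=-1/2, b=Δ1−h1·(2M1+M2)/6=-6/13
seg 2: a=4, c=M2/2=-24/13, d=(M3−M2)/(6·2)=4/13, b=Δ2−h2·(2M2+M3)/6=51/26
t_q=1/2 → seg 0, τ=1/2; S=3+-75/13·τ+0·τ²+23/52·τ³=71/416

  seg 0: a=3 b=-75/13 c=0 d=23/52
  seg 1: a=-5 b=-6/13 c=69/26 d=-1/2
  seg 2: a=4 b=51/26 c=-24/13 d=4/13
S(1/2) = 71/416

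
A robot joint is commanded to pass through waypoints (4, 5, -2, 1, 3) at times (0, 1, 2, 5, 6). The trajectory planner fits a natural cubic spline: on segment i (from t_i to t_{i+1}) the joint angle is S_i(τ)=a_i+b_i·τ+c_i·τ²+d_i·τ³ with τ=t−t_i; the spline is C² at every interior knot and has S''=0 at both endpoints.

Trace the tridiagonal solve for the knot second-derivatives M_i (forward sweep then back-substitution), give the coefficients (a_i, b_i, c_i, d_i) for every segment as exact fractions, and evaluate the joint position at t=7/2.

  seg 0: a=4 b=713/212 c=0 d=-501/212
  seg 1: a=5 b=-395/106 c=-1503/212 d=809/212
  seg 2: a=-2 b=-1369/212 c=231/53 d=-397/636
  seg 3: a=1 b=301/106 c=-267/212 d=89/212
S(7/2) = -6761/1696

Δ: Δ0=1, Δ1=-7, Δ2=1, Δ3=2
row 1: diag=4, rhs=-48; c'=1/4, d'=-12
row 2: denom=8−1·1/4=31/4; d'=(48−1·-12)/(31/4)=240/31
row 3: denom=8−3·12/31=212/31; d'=(6−3·240/31)/(212/31)=-267/106
back: M3=-267/106
back: M2=240/31−12/31·-267/106=462/53
back: M1=-12−1/4·462/53=-1503/106
M: M0=0, M1=-1503/106, M2=462/53, M3=-267/106, M4=0
seg 0: a=4, c=M0/2=0, d=(M1−M0)/(6·1)=-501/212, b=Δ0−h0·(2M0+M1)/6=713/212
seg 1: a=5, c=M1/2=-1503/212, d=(M2−M1)/(6·1)=809/212, b=Δ1−h1·(2M1+M2)/6=-395/106
seg 2: a=-2, c=M2/2=231/53, d=(M3−M2)/(6·3)=-397/636, b=Δ2−h2·(2M2+M3)/6=-1369/212
seg 3: a=1, c=M3/2=-267/212, d=(M4−M3)/(6·1)=89/212, b=Δ3−h3·(2M3+M4)/6=301/106
t_q=7/2 → seg 2, τ=3/2; S=-2+-1369/212·τ+231/53·τ²+-397/636·τ³=-6761/1696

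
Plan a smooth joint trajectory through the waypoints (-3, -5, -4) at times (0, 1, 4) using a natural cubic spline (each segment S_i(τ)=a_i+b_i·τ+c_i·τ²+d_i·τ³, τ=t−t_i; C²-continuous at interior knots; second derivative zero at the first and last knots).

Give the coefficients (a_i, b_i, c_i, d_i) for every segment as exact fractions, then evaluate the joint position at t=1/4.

  seg 0: a=-3 b=-55/24 c=0 d=7/24
  seg 1: a=-5 b=-17/12 c=7/8 d=-7/72
S(1/4) = -1827/512

Δ: Δ0=-2, Δ1=1/3
row 1: diag=8, rhs=14; c'=3/8, d'=7/4
back: M1=7/4
M: M0=0, M1=7/4, M2=0
seg 0: a=-3, c=M0/2=0, d=(M1−M0)/(6·1)=7/24, b=Δ0−h0·(2M0+M1)/6=-55/24
seg 1: a=-5, c=M1/2=7/8, d=(M2−M1)/(6·3)=-7/72, b=Δ1−h1·(2M1+M2)/6=-17/12
t_q=1/4 → seg 0, τ=1/4; S=-3+-55/24·τ+0·τ²+7/24·τ³=-1827/512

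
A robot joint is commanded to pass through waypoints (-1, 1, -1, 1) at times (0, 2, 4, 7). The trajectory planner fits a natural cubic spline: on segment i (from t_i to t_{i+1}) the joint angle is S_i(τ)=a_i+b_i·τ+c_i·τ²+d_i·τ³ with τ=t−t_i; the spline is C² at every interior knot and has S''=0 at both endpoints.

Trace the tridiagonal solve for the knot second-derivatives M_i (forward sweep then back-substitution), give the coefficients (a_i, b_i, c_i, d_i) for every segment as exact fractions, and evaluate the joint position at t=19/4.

  seg 0: a=-1 b=92/57 c=0 d=-35/228
  seg 1: a=1 b=-13/57 c=-35/38 d=61/228
  seg 2: a=-1 b=-40/57 c=13/19 d=-13/171
S(19/4) = -1427/1216

Δ: Δ0=1, Δ1=-1, Δ2=2/3
row 1: diag=8, rhs=-12; c'=1/4, d'=-3/2
row 2: denom=10−2·1/4=19/2; d'=(10−2·-3/2)/(19/2)=26/19
back: M2=26/19
back: M1=-3/2−1/4·26/19=-35/19
M: M0=0, M1=-35/19, M2=26/19, M3=0
seg 0: a=-1, c=M0/2=0, d=(M1−M0)/(6·2)=-35/228, b=Δ0−h0·(2M0+M1)/6=92/57
seg 1: a=1, c=M1/2=-35/38, d=(M2−M1)/(6·2)=61/228, b=Δ1−h1·(2M1+M2)/6=-13/57
seg 2: a=-1, c=M2/2=13/19, d=(M3−M2)/(6·3)=-13/171, b=Δ2−h2·(2M2+M3)/6=-40/57
t_q=19/4 → seg 2, τ=3/4; S=-1+-40/57·τ+13/19·τ²+-13/171·τ³=-1427/1216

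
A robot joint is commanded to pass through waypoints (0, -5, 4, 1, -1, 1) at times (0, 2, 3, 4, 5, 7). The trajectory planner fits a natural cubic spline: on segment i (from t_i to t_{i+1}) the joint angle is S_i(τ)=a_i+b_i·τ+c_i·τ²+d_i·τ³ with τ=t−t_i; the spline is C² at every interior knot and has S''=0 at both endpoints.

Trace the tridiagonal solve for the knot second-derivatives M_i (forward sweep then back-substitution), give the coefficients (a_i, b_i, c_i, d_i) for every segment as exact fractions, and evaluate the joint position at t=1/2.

  seg 0: a=0 b=-7537/986 c=0 d=634/493
  seg 1: a=-5 b=7679/986 c=3804/493 d=-6413/986
  seg 2: a=4 b=1828/493 c=-11631/986 d=173/34
  seg 3: a=1 b=-4555/986 c=1710/493 d=-837/986
  seg 4: a=-1 b=-113/493 c=909/986 d=-303/1972
S(1/2) = -1805/493

Δ: Δ0=-5/2, Δ1=9, Δ2=-3, Δ3=-2, Δ4=1
row 1: diag=6, rhs=69; c'=1/6, d'=23/2
row 2: denom=4−1·1/6=23/6; d'=(-72−1·23/2)/(23/6)=-501/23
row 3: denom=4−1·6/23=86/23; d'=(6−1·-501/23)/(86/23)=639/86
row 4: denom=6−1·23/86=493/86; d'=(18−1·639/86)/(493/86)=909/493
back: M4=909/493
back: M3=639/86−23/86·909/493=3420/493
back: M2=-501/23−6/23·3420/493=-11631/493
back: M1=23/2−1/6·-11631/493=7608/493
M: M0=0, M1=7608/493, M2=-11631/493, M3=3420/493, M4=909/493, M5=0
seg 0: a=0, c=M0/2=0, d=(M1−M0)/(6·2)=634/493, b=Δ0−h0·(2M0+M1)/6=-7537/986
seg 1: a=-5, c=M1/2=3804/493, d=(M2−M1)/(6·1)=-6413/986, b=Δ1−h1·(2M1+M2)/6=7679/986
seg 2: a=4, c=M2/2=-11631/986, d=(M3−M2)/(6·1)=173/34, b=Δ2−h2·(2M2+M3)/6=1828/493
seg 3: a=1, c=M3/2=1710/493, d=(M4−M3)/(6·1)=-837/986, b=Δ3−h3·(2M3+M4)/6=-4555/986
seg 4: a=-1, c=M4/2=909/986, d=(M5−M4)/(6·2)=-303/1972, b=Δ4−h4·(2M4+M5)/6=-113/493
t_q=1/2 → seg 0, τ=1/2; S=0+-7537/986·τ+0·τ²+634/493·τ³=-1805/493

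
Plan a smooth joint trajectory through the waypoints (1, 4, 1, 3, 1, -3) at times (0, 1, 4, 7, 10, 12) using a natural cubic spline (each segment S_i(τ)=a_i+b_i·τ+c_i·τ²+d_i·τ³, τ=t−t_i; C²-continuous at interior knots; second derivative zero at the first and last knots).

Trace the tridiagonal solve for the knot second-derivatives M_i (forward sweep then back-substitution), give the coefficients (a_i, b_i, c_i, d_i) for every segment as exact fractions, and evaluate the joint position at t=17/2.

  seg 0: a=1 b=3602/993 c=0 d=-623/993
  seg 1: a=4 b=1733/993 c=-623/331 d=2881/8937
  seg 2: a=1 b=-838/993 c=1012/993 d=-512/2979
  seg 3: a=3 b=626/993 c=-524/993 d=284/8937
  seg 4: a=1 b=-1666/993 c=-80/331 d=40/993
S(17/2) = 1897/662

Δ: Δ0=3, Δ1=-1, Δ2=2/3, Δ3=-2/3, Δ4=-2
row 1: diag=8, rhs=-24; c'=3/8, d'=-3
row 2: denom=12−3·3/8=87/8; d'=(10−3·-3)/(87/8)=152/87
row 3: denom=12−3·8/29=324/29; d'=(-8−3·152/87)/(324/29)=-32/27
row 4: denom=10−3·29/108=331/36; d'=(-8−3·-32/27)/(331/36)=-160/331
back: M4=-160/331
back: M3=-32/27−29/108·-160/331=-1048/993
back: M2=152/87−8/29·-1048/993=2024/993
back: M1=-3−3/8·2024/993=-1246/331
M: M0=0, M1=-1246/331, M2=2024/993, M3=-1048/993, M4=-160/331, M5=0
seg 0: a=1, c=M0/2=0, d=(M1−M0)/(6·1)=-623/993, b=Δ0−h0·(2M0+M1)/6=3602/993
seg 1: a=4, c=M1/2=-623/331, d=(M2−M1)/(6·3)=2881/8937, b=Δ1−h1·(2M1+M2)/6=1733/993
seg 2: a=1, c=M2/2=1012/993, d=(M3−M2)/(6·3)=-512/2979, b=Δ2−h2·(2M2+M3)/6=-838/993
seg 3: a=3, c=M3/2=-524/993, d=(M4−M3)/(6·3)=284/8937, b=Δ3−h3·(2M3+M4)/6=626/993
seg 4: a=1, c=M4/2=-80/331, d=(M5−M4)/(6·2)=40/993, b=Δ4−h4·(2M4+M5)/6=-1666/993
t_q=17/2 → seg 3, τ=3/2; S=3+626/993·τ+-524/993·τ²+284/8937·τ³=1897/662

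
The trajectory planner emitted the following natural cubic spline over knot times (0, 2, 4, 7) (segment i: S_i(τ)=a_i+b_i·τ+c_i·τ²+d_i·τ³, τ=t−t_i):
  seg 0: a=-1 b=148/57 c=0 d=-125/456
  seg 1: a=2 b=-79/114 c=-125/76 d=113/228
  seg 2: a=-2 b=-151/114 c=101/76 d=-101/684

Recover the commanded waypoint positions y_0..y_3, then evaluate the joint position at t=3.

y_0 = S_0(0) = a_0 = -1
y_1 = S_1(0) = a_1 = 2
y_2 = S_2(0) = a_2 = -2
y_3 = S_2(3) = 2
t_q=3 is in segment 1 (τ=1); S_1(τ)=3/19

y_0=-1 y_1=2 y_2=-2 y_3=2
S(3) = 3/19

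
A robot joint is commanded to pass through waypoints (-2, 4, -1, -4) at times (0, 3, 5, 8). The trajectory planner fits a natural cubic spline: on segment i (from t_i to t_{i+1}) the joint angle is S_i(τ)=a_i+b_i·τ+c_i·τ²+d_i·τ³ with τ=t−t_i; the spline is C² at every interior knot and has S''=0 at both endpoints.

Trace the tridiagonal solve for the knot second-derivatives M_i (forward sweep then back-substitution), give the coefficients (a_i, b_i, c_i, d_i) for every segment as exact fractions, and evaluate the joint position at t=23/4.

  seg 0: a=-2 b=7/2 c=0 d=-1/6
  seg 1: a=4 b=-1 c=-3/2 d=3/8
  seg 2: a=-1 b=-5/2 c=3/4 d=-1/12
S(23/4) = -637/256

Δ: Δ0=2, Δ1=-5/2, Δ2=-1
row 1: diag=10, rhs=-27; c'=1/5, d'=-27/10
row 2: denom=10−2·1/5=48/5; d'=(9−2·-27/10)/(48/5)=3/2
back: M2=3/2
back: M1=-27/10−1/5·3/2=-3
M: M0=0, M1=-3, M2=3/2, M3=0
seg 0: a=-2, c=M0/2=0, d=(M1−M0)/(6·3)=-1/6, b=Δ0−h0·(2M0+M1)/6=7/2
seg 1: a=4, c=M1/2=-3/2, d=(M2−M1)/(6·2)=3/8, b=Δ1−h1·(2M1+M2)/6=-1
seg 2: a=-1, c=M2/2=3/4, d=(M3−M2)/(6·3)=-1/12, b=Δ2−h2·(2M2+M3)/6=-5/2
t_q=23/4 → seg 2, τ=3/4; S=-1+-5/2·τ+3/4·τ²+-1/12·τ³=-637/256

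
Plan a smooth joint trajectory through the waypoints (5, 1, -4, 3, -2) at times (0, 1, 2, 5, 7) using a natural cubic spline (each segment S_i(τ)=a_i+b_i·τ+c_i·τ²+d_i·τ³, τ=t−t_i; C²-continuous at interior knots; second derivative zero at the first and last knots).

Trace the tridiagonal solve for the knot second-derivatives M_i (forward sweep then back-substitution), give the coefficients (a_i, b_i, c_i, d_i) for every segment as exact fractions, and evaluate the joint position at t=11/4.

Δ: Δ0=-4, Δ1=-5, Δ2=7/3, Δ3=-5/2
row 1: diag=4, rhs=-6; c'=1/4, d'=-3/2
row 2: denom=8−1·1/4=31/4; d'=(44−1·-3/2)/(31/4)=182/31
row 3: denom=10−3·12/31=274/31; d'=(-29−3·182/31)/(274/31)=-1445/274
back: M3=-1445/274
back: M2=182/31−12/31·-1445/274=1084/137
back: M1=-3/2−1/4·1084/137=-953/274
M: M0=0, M1=-953/274, M2=1084/137, M3=-1445/274, M4=0
seg 0: a=5, c=M0/2=0, d=(M1−M0)/(6·1)=-953/1644, b=Δ0−h0·(2M0+M1)/6=-5623/1644
seg 1: a=1, c=M1/2=-953/548, d=(M2−M1)/(6·1)=3121/1644, b=Δ1−h1·(2M1+M2)/6=-4241/822
seg 2: a=-4, c=M2/2=542/137, d=(M3−M2)/(6·3)=-3613/4932, b=Δ2−h2·(2M2+M3)/6=-4837/1644
seg 3: a=3, c=M3/2=-1445/548, d=(M4−M3)/(6·2)=1445/3288, b=Δ3−h3·(2M3+M4)/6=835/822
t_q=11/4 → seg 2, τ=3/4; S=-4+-4837/1644·τ+542/137·τ²+-3613/4932·τ³=-150471/35072

  seg 0: a=5 b=-5623/1644 c=0 d=-953/1644
  seg 1: a=1 b=-4241/822 c=-953/548 d=3121/1644
  seg 2: a=-4 b=-4837/1644 c=542/137 d=-3613/4932
  seg 3: a=3 b=835/822 c=-1445/548 d=1445/3288
S(11/4) = -150471/35072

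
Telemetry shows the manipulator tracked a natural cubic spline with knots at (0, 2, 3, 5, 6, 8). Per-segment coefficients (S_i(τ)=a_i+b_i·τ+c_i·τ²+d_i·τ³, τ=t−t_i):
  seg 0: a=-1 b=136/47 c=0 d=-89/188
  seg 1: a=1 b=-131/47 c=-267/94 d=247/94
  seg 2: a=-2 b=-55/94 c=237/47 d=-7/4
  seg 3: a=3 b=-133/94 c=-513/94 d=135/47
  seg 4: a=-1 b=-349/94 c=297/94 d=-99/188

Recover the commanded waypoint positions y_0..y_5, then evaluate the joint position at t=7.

y_0 = S_0(0) = a_0 = -1
y_1 = S_1(0) = a_1 = 1
y_2 = S_2(0) = a_2 = -2
y_3 = S_3(0) = a_3 = 3
y_4 = S_4(0) = a_4 = -1
y_5 = S_4(2) = 0
t_q=7 is in segment 4 (τ=1); S_4(τ)=-391/188

y_0=-1 y_1=1 y_2=-2 y_3=3 y_4=-1 y_5=0
S(7) = -391/188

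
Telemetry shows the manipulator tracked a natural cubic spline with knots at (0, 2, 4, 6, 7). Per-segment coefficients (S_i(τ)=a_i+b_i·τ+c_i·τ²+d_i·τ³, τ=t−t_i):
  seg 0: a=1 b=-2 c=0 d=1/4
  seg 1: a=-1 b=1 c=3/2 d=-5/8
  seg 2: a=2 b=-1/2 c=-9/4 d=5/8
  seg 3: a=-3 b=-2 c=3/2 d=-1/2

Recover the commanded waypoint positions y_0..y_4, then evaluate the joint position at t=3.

y_0=1 y_1=-1 y_2=2 y_3=-3 y_4=-4
S(3) = 7/8

y_0 = S_0(0) = a_0 = 1
y_1 = S_1(0) = a_1 = -1
y_2 = S_2(0) = a_2 = 2
y_3 = S_3(0) = a_3 = -3
y_4 = S_3(1) = -4
t_q=3 is in segment 1 (τ=1); S_1(τ)=7/8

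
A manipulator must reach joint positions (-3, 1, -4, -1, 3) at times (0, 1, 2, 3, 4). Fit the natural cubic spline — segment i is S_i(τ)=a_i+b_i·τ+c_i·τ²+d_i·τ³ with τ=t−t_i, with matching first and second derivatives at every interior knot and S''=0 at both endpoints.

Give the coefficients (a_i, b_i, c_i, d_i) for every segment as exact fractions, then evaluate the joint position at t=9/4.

Δ: Δ0=4, Δ1=-5, Δ2=3, Δ3=4
row 1: diag=4, rhs=-54; c'=1/4, d'=-27/2
row 2: denom=4−1·1/4=15/4; d'=(48−1·-27/2)/(15/4)=82/5
row 3: denom=4−1·4/15=56/15; d'=(6−1·82/5)/(56/15)=-39/14
back: M3=-39/14
back: M2=82/5−4/15·-39/14=120/7
back: M1=-27/2−1/4·120/7=-249/14
M: M0=0, M1=-249/14, M2=120/7, M3=-39/14, M4=0
seg 0: a=-3, c=M0/2=0, d=(M1−M0)/(6·1)=-83/28, b=Δ0−h0·(2M0+M1)/6=195/28
seg 1: a=1, c=M1/2=-249/28, d=(M2−M1)/(6·1)=163/28, b=Δ1−h1·(2M1+M2)/6=-27/14
seg 2: a=-4, c=M2/2=60/7, d=(M3−M2)/(6·1)=-93/28, b=Δ2−h2·(2M2+M3)/6=-9/4
seg 3: a=-1, c=M3/2=-39/28, d=(M4−M3)/(6·1)=13/28, b=Δ3−h3·(2M3+M4)/6=69/14
t_q=9/4 → seg 2, τ=1/4; S=-4+-9/4·τ+60/7·τ²+-93/28·τ³=-7309/1792

  seg 0: a=-3 b=195/28 c=0 d=-83/28
  seg 1: a=1 b=-27/14 c=-249/28 d=163/28
  seg 2: a=-4 b=-9/4 c=60/7 d=-93/28
  seg 3: a=-1 b=69/14 c=-39/28 d=13/28
S(9/4) = -7309/1792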